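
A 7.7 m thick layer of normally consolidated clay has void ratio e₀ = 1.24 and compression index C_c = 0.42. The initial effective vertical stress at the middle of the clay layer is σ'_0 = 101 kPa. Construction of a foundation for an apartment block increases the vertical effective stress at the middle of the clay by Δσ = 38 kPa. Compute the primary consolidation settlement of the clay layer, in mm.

Final effective stress: σ'_f = σ'_0 + Δσ = 101 + 38 = 139 kPa.
Normally consolidated clay, so the full stress increment lies on the virgin compression line:
S_c = C_c·H/(1+e₀)·log₁₀(σ'_f/σ'_0) = 0.42×7.7/(1+1.24)×log₁₀(139/101)
    = 1.4437 × 0.13869 = 0.2002 m

S_c ≈ 200 mm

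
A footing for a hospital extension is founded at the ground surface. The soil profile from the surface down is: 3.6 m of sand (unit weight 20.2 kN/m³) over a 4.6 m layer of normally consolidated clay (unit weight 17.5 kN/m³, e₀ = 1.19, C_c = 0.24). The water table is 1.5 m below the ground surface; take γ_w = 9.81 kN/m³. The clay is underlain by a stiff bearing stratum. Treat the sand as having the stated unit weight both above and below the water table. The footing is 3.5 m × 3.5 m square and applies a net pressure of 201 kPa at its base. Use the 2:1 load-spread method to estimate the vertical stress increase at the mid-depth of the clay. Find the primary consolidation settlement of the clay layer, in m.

Mid-depth of clay below the ground surface: z = 3.6 + 4.6/2 = 5.9 m.
Total vertical stress at mid-clay: σ_v = 20.2×3.6 + 17.5×2.3 = 112.97 kPa.
Pore pressure: u = 9.81×(5.9 − 1.5) = 43.164 kPa.
Initial effective stress: σ'_0 = σ_v − u = 112.97 − 43.164 = 69.806 kPa.
Stress increase at mid-clay by the 2:1 spreading method:
Δσ = qBL/((B+z)(L+z)) = 201×3.5×3.5/((3.5+5.9)(3.5+5.9)) = 27.866 kPa
Final effective stress: σ'_f = σ'_0 + Δσ = 69.806 + 27.866 = 97.672 kPa.
Normally consolidated clay, so the full stress increment lies on the virgin compression line:
S_c = C_c·H/(1+e₀)·log₁₀(σ'_f/σ'_0) = 0.24×4.6/(1+1.19)×log₁₀(97.672/69.806)
    = 0.50411 × 0.14588 = 0.07354 m

S_c ≈ 0.0735 m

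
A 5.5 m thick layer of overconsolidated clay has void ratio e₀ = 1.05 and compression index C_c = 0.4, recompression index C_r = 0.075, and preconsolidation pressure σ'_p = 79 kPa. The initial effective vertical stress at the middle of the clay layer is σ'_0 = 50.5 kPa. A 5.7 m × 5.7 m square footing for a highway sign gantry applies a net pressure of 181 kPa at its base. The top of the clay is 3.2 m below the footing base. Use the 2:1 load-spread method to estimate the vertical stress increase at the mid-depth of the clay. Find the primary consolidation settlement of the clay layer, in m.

S_c ≈ 0.119 m

Mid-depth of clay below the footing base: z = 3.2 + 5.5/2 = 5.95 m.
Stress increase at mid-clay by the 2:1 spreading method:
Δσ = qBL/((B+z)(L+z)) = 181×5.7×5.7/((5.7+5.95)(5.7+5.95)) = 43.329 kPa
Final effective stress: σ'_f = 50.5 + 43.329 = 93.829 kPa.
σ'_f = 93.829 > σ'_p = 79 kPa, so the stress path crosses the preconsolidation pressure — recompression up to σ'_p, then virgin compression beyond:
S_c = H/(1+e₀)·[C_r·log₁₀(σ'_p/σ'_0) + C_c·log₁₀(σ'_f/σ'_p)]
    = 5.5/2.05 × [0.075×log₁₀(79/50.5) + 0.4×log₁₀(93.829/79)]
    = 2.6829 × [0.014575 + 0.029884] = 0.1193 m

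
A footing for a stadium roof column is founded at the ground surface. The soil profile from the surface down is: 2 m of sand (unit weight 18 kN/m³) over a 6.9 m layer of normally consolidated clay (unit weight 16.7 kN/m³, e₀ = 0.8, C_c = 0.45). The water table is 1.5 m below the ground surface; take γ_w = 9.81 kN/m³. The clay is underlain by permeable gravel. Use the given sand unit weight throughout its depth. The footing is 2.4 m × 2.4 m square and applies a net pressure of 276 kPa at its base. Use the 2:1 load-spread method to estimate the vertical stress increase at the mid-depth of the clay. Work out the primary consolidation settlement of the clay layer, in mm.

S_c ≈ 289 mm

Mid-depth of clay below the ground surface: z = 2 + 6.9/2 = 5.45 m.
Total vertical stress at mid-clay: σ_v = 18×2 + 16.7×3.45 = 93.615 kPa.
Pore pressure: u = 9.81×(5.45 − 1.5) = 38.75 kPa.
Initial effective stress: σ'_0 = σ_v − u = 93.615 − 38.75 = 54.865 kPa.
Stress increase at mid-clay by the 2:1 spreading method:
Δσ = qBL/((B+z)(L+z)) = 276×2.4×2.4/((2.4+5.45)(2.4+5.45)) = 25.798 kPa
Final effective stress: σ'_f = σ'_0 + Δσ = 54.865 + 25.798 = 80.663 kPa.
Normally consolidated clay, so the full stress increment lies on the virgin compression line:
S_c = C_c·H/(1+e₀)·log₁₀(σ'_f/σ'_0) = 0.45×6.9/(1+0.8)×log₁₀(80.663/54.865)
    = 1.725 × 0.16738 = 0.2887 m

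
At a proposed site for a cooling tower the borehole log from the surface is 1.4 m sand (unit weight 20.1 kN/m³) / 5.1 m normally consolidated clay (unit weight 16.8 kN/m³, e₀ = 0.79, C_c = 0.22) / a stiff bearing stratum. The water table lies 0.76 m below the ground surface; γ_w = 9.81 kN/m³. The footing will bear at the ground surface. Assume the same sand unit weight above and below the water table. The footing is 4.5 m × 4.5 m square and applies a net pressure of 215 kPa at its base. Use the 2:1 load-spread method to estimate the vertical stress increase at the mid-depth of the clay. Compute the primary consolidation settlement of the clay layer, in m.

S_c ≈ 0.253 m

Mid-depth of clay below the ground surface: z = 1.4 + 5.1/2 = 3.95 m.
Total vertical stress at mid-clay: σ_v = 20.1×1.4 + 16.8×2.55 = 70.98 kPa.
Pore pressure: u = 9.81×(3.95 − 0.76) = 31.294 kPa.
Initial effective stress: σ'_0 = σ_v − u = 70.98 − 31.294 = 39.686 kPa.
Stress increase at mid-clay by the 2:1 spreading method:
Δσ = qBL/((B+z)(L+z)) = 215×4.5×4.5/((4.5+3.95)(4.5+3.95)) = 60.975 kPa
Final effective stress: σ'_f = σ'_0 + Δσ = 39.686 + 60.975 = 100.66 kPa.
Normally consolidated clay, so the full stress increment lies on the virgin compression line:
S_c = C_c·H/(1+e₀)·log₁₀(σ'_f/σ'_0) = 0.22×5.1/(1+0.79)×log₁₀(100.66/39.686)
    = 0.62682 × 0.40422 = 0.2534 m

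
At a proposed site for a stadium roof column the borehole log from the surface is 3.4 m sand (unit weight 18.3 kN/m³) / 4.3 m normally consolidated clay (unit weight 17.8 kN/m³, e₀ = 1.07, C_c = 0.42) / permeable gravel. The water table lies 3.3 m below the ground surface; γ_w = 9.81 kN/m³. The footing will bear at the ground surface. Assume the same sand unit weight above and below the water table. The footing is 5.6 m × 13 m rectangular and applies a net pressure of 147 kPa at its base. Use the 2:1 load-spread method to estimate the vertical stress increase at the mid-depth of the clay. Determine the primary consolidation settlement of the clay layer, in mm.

S_c ≈ 192 mm

Mid-depth of clay below the ground surface: z = 3.4 + 4.3/2 = 5.55 m.
Total vertical stress at mid-clay: σ_v = 18.3×3.4 + 17.8×2.15 = 100.49 kPa.
Pore pressure: u = 9.81×(5.55 − 3.3) = 22.073 kPa.
Initial effective stress: σ'_0 = σ_v − u = 100.49 − 22.073 = 78.417 kPa.
Stress increase at mid-clay by the 2:1 spreading method:
Δσ = qBL/((B+z)(L+z)) = 147×5.6×13/((5.6+5.55)(13+5.55)) = 51.74 kPa
Final effective stress: σ'_f = σ'_0 + Δσ = 78.417 + 51.74 = 130.16 kPa.
Normally consolidated clay, so the full stress increment lies on the virgin compression line:
S_c = C_c·H/(1+e₀)·log₁₀(σ'_f/σ'_0) = 0.42×4.3/(1+1.07)×log₁₀(130.16/78.417)
    = 0.87246 × 0.22007 = 0.192 m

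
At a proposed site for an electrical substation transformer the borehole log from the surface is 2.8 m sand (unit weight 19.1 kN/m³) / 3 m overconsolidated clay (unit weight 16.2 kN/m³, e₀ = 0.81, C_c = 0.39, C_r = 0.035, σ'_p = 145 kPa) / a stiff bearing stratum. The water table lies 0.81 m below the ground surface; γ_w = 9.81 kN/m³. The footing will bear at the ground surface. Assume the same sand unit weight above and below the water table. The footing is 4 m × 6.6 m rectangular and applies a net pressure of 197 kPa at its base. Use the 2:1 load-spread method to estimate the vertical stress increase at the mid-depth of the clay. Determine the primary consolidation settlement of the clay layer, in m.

S_c ≈ 0.0212 m

Mid-depth of clay below the ground surface: z = 2.8 + 3/2 = 4.3 m.
Total vertical stress at mid-clay: σ_v = 19.1×2.8 + 16.2×1.5 = 77.78 kPa.
Pore pressure: u = 9.81×(4.3 − 0.81) = 34.237 kPa.
Initial effective stress: σ'_0 = σ_v − u = 77.78 − 34.237 = 43.543 kPa.
Stress increase at mid-clay by the 2:1 spreading method:
Δσ = qBL/((B+z)(L+z)) = 197×4×6.6/((4+4.3)(6.6+4.3)) = 57.486 kPa
Final effective stress: σ'_f = 43.543 + 57.486 = 101.03 kPa.
σ'_f = 101.03 ≤ σ'_p = 145 kPa, so the clay remains overconsolidated and only the recompression index applies:
S_c = C_r·H/(1+e₀)·log₁₀(σ'_f/σ'_0) = 0.035×3/1.81×log₁₀(101.03/43.543)
    = 0.058013 × 0.36553 = 0.02121 m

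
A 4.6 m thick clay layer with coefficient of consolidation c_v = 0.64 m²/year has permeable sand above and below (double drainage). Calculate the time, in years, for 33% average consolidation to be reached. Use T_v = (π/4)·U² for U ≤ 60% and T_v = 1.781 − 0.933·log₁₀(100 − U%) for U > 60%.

Drainage path length: H_d = H/2 = 2.3 m (double drainage).
U ≤ 60%: T_v = (π/4)·U² = (π/4)×0.33² = 0.08553.
t = T_v·H_d²/c_v = 0.08553×2.3²/0.64 = 0.707 years.

t ≈ 0.707 years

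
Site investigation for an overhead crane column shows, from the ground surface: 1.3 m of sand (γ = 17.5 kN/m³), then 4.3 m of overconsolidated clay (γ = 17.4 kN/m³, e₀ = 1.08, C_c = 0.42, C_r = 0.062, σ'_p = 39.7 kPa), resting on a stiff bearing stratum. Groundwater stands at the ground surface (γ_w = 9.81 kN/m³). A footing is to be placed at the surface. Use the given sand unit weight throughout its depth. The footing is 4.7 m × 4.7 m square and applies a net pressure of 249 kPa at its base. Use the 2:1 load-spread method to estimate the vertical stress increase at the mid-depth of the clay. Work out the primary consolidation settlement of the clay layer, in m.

Mid-depth of clay below the ground surface: z = 1.3 + 4.3/2 = 3.45 m.
Total vertical stress at mid-clay: σ_v = 17.5×1.3 + 17.4×2.15 = 60.16 kPa.
Pore pressure: u = 9.81×(3.45 − 0) = 33.845 kPa.
Initial effective stress: σ'_0 = σ_v − u = 60.16 − 33.845 = 26.315 kPa.
Stress increase at mid-clay by the 2:1 spreading method:
Δσ = qBL/((B+z)(L+z)) = 249×4.7×4.7/((4.7+3.45)(4.7+3.45)) = 82.809 kPa
Final effective stress: σ'_f = 26.315 + 82.809 = 109.12 kPa.
σ'_f = 109.12 > σ'_p = 39.7 kPa, so the stress path crosses the preconsolidation pressure — recompression up to σ'_p, then virgin compression beyond:
S_c = H/(1+e₀)·[C_r·log₁₀(σ'_p/σ'_0) + C_c·log₁₀(σ'_f/σ'_p)]
    = 4.3/2.08 × [0.062×log₁₀(39.7/26.315) + 0.42×log₁₀(109.12/39.7)]
    = 2.0673 × [0.011072 + 0.18443] = 0.4042 m

S_c ≈ 0.404 m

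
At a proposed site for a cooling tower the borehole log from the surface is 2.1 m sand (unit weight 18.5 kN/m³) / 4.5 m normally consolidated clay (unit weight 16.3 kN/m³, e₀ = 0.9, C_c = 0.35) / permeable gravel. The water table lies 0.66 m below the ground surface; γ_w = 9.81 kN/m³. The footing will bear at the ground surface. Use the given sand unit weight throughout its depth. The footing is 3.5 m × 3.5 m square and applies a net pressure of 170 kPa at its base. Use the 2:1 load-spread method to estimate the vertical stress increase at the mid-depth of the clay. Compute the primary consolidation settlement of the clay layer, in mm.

Mid-depth of clay below the ground surface: z = 2.1 + 4.5/2 = 4.35 m.
Total vertical stress at mid-clay: σ_v = 18.5×2.1 + 16.3×2.25 = 75.525 kPa.
Pore pressure: u = 9.81×(4.35 − 0.66) = 36.199 kPa.
Initial effective stress: σ'_0 = σ_v − u = 75.525 − 36.199 = 39.326 kPa.
Stress increase at mid-clay by the 2:1 spreading method:
Δσ = qBL/((B+z)(L+z)) = 170×3.5×3.5/((3.5+4.35)(3.5+4.35)) = 33.794 kPa
Final effective stress: σ'_f = σ'_0 + Δσ = 39.326 + 33.794 = 73.12 kPa.
Normally consolidated clay, so the full stress increment lies on the virgin compression line:
S_c = C_c·H/(1+e₀)·log₁₀(σ'_f/σ'_0) = 0.35×4.5/(1+0.9)×log₁₀(73.12/39.326)
    = 0.82895 × 0.26936 = 0.2233 m

S_c ≈ 223 mm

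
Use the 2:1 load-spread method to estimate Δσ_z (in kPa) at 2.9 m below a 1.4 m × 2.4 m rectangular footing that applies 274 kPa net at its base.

Δσ_z ≈ 40.4 kPa

By the 2:1 method the load spreads at 1 horizontal : 2 vertical, so at depth z the loaded area has grown by z in each plan dimension:
Δσ = qBL/((B+z)(L+z)) = 274×1.4×2.4/((1.4+2.9)(2.4+2.9)) = 40.397 kPa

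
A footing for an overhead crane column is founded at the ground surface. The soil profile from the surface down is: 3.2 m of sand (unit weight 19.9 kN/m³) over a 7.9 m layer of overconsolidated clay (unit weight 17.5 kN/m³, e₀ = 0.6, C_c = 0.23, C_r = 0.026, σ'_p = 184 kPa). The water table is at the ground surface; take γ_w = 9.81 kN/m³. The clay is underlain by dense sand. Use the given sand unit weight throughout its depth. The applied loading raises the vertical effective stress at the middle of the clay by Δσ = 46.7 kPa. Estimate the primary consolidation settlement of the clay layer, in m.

S_c ≈ 0.031 m

Mid-depth of clay below the ground surface: z = 3.2 + 7.9/2 = 7.15 m.
Total vertical stress at mid-clay: σ_v = 19.9×3.2 + 17.5×3.95 = 132.81 kPa.
Pore pressure: u = 9.81×(7.15 − 0) = 70.142 kPa.
Initial effective stress: σ'_0 = σ_v − u = 132.81 − 70.142 = 62.668 kPa.
Final effective stress: σ'_f = 62.668 + 46.7 = 109.37 kPa.
σ'_f = 109.37 ≤ σ'_p = 184 kPa, so the clay remains overconsolidated and only the recompression index applies:
S_c = C_r·H/(1+e₀)·log₁₀(σ'_f/σ'_0) = 0.026×7.9/1.6×log₁₀(109.37/62.668)
    = 0.12837 × 0.24185 = 0.03105 m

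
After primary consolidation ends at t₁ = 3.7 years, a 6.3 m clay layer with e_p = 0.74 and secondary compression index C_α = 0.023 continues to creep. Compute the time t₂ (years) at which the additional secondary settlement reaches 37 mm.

S_s = C_α·H/(1+e_p)·log₁₀(t₂/t₁) ⇒ log₁₀(t₂/t₁) = S_s·(1+e_p)/(C_α·H).
log₁₀(t₂/t₁) = 0.037 × (1+0.74) / (0.023×6.3) = 0.4443
t₂ = t₁ × 10^0.4443 = 3.7 × 2.782 = 10.29 years

t₂ ≈ 10.3 years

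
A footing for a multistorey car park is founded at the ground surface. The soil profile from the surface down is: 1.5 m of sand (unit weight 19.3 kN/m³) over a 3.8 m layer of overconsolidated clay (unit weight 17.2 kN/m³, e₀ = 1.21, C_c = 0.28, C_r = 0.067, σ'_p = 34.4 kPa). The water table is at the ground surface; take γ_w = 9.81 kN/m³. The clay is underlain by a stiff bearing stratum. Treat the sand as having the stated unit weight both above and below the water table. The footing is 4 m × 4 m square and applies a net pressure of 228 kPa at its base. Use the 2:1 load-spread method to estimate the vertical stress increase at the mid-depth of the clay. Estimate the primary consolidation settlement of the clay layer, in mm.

Mid-depth of clay below the ground surface: z = 1.5 + 3.8/2 = 3.4 m.
Total vertical stress at mid-clay: σ_v = 19.3×1.5 + 17.2×1.9 = 61.63 kPa.
Pore pressure: u = 9.81×(3.4 − 0) = 33.354 kPa.
Initial effective stress: σ'_0 = σ_v − u = 61.63 − 33.354 = 28.276 kPa.
Stress increase at mid-clay by the 2:1 spreading method:
Δσ = qBL/((B+z)(L+z)) = 228×4×4/((4+3.4)(4+3.4)) = 66.618 kPa
Final effective stress: σ'_f = 28.276 + 66.618 = 94.894 kPa.
σ'_f = 94.894 > σ'_p = 34.4 kPa, so the stress path crosses the preconsolidation pressure — recompression up to σ'_p, then virgin compression beyond:
S_c = H/(1+e₀)·[C_r·log₁₀(σ'_p/σ'_0) + C_c·log₁₀(σ'_f/σ'_p)]
    = 3.8/2.21 × [0.067×log₁₀(34.4/28.276) + 0.28×log₁₀(94.894/34.4)]
    = 1.7195 × [0.0057044 + 0.12339] = 0.222 m

S_c ≈ 222 mm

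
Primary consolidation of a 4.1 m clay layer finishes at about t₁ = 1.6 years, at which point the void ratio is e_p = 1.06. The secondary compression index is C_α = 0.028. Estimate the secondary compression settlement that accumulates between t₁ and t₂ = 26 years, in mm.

Secondary compression: S_s = C_α·H/(1+e_p)·log₁₀(t₂/t₁)
S_s = 0.028×4.1/(1+1.06)×log₁₀(26/1.6)
    = 0.05573 × 1.211 = 0.06748 m

S_s ≈ 67.5 mm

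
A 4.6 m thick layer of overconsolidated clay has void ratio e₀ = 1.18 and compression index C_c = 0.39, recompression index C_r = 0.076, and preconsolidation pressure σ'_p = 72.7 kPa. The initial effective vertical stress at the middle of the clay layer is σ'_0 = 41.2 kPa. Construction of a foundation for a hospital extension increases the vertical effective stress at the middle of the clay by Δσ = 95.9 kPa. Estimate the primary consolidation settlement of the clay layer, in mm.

S_c ≈ 266 mm

Final effective stress: σ'_f = 41.2 + 95.9 = 137.1 kPa.
σ'_f = 137.1 > σ'_p = 72.7 kPa, so the stress path crosses the preconsolidation pressure — recompression up to σ'_p, then virgin compression beyond:
S_c = H/(1+e₀)·[C_r·log₁₀(σ'_p/σ'_0) + C_c·log₁₀(σ'_f/σ'_p)]
    = 4.6/2.18 × [0.076×log₁₀(72.7/41.2) + 0.39×log₁₀(137.1/72.7)]
    = 2.1101 × [0.018744 + 0.10745] = 0.2663 m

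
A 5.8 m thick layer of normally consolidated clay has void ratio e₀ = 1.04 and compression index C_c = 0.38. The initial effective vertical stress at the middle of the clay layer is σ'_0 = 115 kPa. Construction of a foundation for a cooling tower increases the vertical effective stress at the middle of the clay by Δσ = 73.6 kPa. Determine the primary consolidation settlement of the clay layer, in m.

S_c ≈ 0.232 m

Final effective stress: σ'_f = σ'_0 + Δσ = 115 + 73.6 = 188.6 kPa.
Normally consolidated clay, so the full stress increment lies on the virgin compression line:
S_c = C_c·H/(1+e₀)·log₁₀(σ'_f/σ'_0) = 0.38×5.8/(1+1.04)×log₁₀(188.6/115)
    = 1.0804 × 0.21484 = 0.2321 m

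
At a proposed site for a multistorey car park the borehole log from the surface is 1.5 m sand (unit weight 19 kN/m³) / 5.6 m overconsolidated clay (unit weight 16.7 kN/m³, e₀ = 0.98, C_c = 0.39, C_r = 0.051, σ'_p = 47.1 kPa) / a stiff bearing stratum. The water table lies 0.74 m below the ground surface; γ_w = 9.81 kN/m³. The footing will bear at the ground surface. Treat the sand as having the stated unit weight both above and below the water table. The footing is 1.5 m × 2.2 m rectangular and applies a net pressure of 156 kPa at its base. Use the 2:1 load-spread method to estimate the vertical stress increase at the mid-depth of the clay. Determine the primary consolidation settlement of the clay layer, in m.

Mid-depth of clay below the ground surface: z = 1.5 + 5.6/2 = 4.3 m.
Total vertical stress at mid-clay: σ_v = 19×1.5 + 16.7×2.8 = 75.26 kPa.
Pore pressure: u = 9.81×(4.3 − 0.74) = 34.924 kPa.
Initial effective stress: σ'_0 = σ_v − u = 75.26 − 34.924 = 40.336 kPa.
Stress increase at mid-clay by the 2:1 spreading method:
Δσ = qBL/((B+z)(L+z)) = 156×1.5×2.2/((1.5+4.3)(2.2+4.3)) = 13.655 kPa
Final effective stress: σ'_f = 40.336 + 13.655 = 53.991 kPa.
σ'_f = 53.991 > σ'_p = 47.1 kPa, so the stress path crosses the preconsolidation pressure — recompression up to σ'_p, then virgin compression beyond:
S_c = H/(1+e₀)·[C_r·log₁₀(σ'_p/σ'_0) + C_c·log₁₀(σ'_f/σ'_p)]
    = 5.6/1.98 × [0.051×log₁₀(47.1/40.336) + 0.39×log₁₀(53.991/47.1)]
    = 2.8283 × [0.0034337 + 0.023127] = 0.07512 m

S_c ≈ 0.0751 m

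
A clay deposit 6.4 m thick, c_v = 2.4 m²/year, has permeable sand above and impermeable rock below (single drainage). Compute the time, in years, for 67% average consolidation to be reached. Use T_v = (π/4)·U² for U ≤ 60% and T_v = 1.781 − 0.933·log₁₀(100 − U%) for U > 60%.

Drainage path length: H_d = H = 6.4 m (single drainage).
U > 60%: T_v = 1.781 − 0.933·log₁₀(100 − 67) = 0.36423.
t = T_v·H_d²/c_v = 0.36423×6.4²/2.4 = 6.216 years.

t ≈ 6.22 years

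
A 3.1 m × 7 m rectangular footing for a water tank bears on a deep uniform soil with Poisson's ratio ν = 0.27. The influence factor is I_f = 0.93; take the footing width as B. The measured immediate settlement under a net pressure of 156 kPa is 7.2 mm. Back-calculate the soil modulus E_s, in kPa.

E_s ≈ 57900 kPa

S_e = q·B·(1−ν²)/E_s · I_f  ⇒  E_s = q·B·(1−ν²)·I_f / S_e.
E_s = 156 × 3.1 × 0.9271 × 0.93 / 0.0072 = 57910 kPa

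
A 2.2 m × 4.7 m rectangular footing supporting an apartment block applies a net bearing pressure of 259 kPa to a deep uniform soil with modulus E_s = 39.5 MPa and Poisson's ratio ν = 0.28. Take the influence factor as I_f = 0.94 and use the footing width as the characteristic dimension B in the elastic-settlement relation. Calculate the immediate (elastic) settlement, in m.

Immediate (elastic) settlement: S_e = q·B·(1−ν²)/E_s · I_f.
E_s = 39.5 MPa = 39500 kPa.
S_e = 259 × 2.2 × (1 − 0.28²) / 39500 × 0.94
    = 259 × 2.2 × 0.9216 / 39500 × 0.94
    = 0.0125 m

S_e ≈ 0.0125 m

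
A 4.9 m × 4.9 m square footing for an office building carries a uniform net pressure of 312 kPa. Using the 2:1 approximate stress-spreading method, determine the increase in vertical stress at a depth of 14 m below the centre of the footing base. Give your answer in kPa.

By the 2:1 method the load spreads at 1 horizontal : 2 vertical, so at depth z the loaded area has grown by z in each plan dimension:
Δσ = qBL/((B+z)(L+z)) = 312×4.9×4.9/((4.9+14)(4.9+14)) = 20.971 kPa

Δσ_z ≈ 21 kPa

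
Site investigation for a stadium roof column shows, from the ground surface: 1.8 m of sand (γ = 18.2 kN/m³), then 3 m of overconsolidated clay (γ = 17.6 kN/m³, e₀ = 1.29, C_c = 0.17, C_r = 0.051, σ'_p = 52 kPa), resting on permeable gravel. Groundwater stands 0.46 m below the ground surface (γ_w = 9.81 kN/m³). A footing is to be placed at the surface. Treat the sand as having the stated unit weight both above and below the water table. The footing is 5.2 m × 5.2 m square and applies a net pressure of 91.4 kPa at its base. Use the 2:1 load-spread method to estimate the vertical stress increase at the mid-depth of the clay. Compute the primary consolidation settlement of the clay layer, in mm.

Mid-depth of clay below the ground surface: z = 1.8 + 3/2 = 3.3 m.
Total vertical stress at mid-clay: σ_v = 18.2×1.8 + 17.6×1.5 = 59.16 kPa.
Pore pressure: u = 9.81×(3.3 − 0.46) = 27.86 kPa.
Initial effective stress: σ'_0 = σ_v − u = 59.16 − 27.86 = 31.3 kPa.
Stress increase at mid-clay by the 2:1 spreading method:
Δσ = qBL/((B+z)(L+z)) = 91.4×5.2×5.2/((5.2+3.3)(5.2+3.3)) = 34.207 kPa
Final effective stress: σ'_f = 31.3 + 34.207 = 65.507 kPa.
σ'_f = 65.507 > σ'_p = 52 kPa, so the stress path crosses the preconsolidation pressure — recompression up to σ'_p, then virgin compression beyond:
S_c = H/(1+e₀)·[C_r·log₁₀(σ'_p/σ'_0) + C_c·log₁₀(σ'_f/σ'_p)]
    = 3/2.29 × [0.051×log₁₀(52/31.3) + 0.17×log₁₀(65.507/52)]
    = 1.31 × [0.011243 + 0.017048] = 0.03706 m

S_c ≈ 37.1 mm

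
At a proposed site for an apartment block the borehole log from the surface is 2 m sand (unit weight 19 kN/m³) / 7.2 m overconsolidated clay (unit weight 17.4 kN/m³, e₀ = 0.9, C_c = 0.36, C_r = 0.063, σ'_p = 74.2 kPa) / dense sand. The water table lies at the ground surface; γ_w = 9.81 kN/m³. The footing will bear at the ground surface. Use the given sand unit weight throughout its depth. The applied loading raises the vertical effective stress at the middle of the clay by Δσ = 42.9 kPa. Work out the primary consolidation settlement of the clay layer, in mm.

S_c ≈ 155 mm

Mid-depth of clay below the ground surface: z = 2 + 7.2/2 = 5.6 m.
Total vertical stress at mid-clay: σ_v = 19×2 + 17.4×3.6 = 100.64 kPa.
Pore pressure: u = 9.81×(5.6 − 0) = 54.936 kPa.
Initial effective stress: σ'_0 = σ_v − u = 100.64 − 54.936 = 45.704 kPa.
Final effective stress: σ'_f = 45.704 + 42.9 = 88.604 kPa.
σ'_f = 88.604 > σ'_p = 74.2 kPa, so the stress path crosses the preconsolidation pressure — recompression up to σ'_p, then virgin compression beyond:
S_c = H/(1+e₀)·[C_r·log₁₀(σ'_p/σ'_0) + C_c·log₁₀(σ'_f/σ'_p)]
    = 7.2/1.9 × [0.063×log₁₀(74.2/45.704) + 0.36×log₁₀(88.604/74.2)]
    = 3.7895 × [0.013258 + 0.027738] = 0.1554 m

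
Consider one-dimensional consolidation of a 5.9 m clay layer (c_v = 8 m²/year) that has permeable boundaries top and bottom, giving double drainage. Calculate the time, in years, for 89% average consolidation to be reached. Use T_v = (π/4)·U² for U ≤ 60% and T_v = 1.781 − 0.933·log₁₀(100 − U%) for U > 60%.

t ≈ 0.88 years

Drainage path length: H_d = H/2 = 2.95 m (double drainage).
U > 60%: T_v = 1.781 − 0.933·log₁₀(100 − 89) = 0.80938.
t = T_v·H_d²/c_v = 0.80938×2.95²/8 = 0.8805 years.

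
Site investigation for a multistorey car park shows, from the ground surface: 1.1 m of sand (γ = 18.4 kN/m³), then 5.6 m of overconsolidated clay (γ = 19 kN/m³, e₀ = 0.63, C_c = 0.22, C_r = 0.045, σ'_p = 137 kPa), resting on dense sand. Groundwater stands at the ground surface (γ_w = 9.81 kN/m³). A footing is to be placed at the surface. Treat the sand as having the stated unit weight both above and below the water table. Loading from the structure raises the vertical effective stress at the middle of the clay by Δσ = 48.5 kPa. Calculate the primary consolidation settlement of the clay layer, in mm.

Mid-depth of clay below the ground surface: z = 1.1 + 5.6/2 = 3.9 m.
Total vertical stress at mid-clay: σ_v = 18.4×1.1 + 19×2.8 = 73.44 kPa.
Pore pressure: u = 9.81×(3.9 − 0) = 38.259 kPa.
Initial effective stress: σ'_0 = σ_v − u = 73.44 − 38.259 = 35.181 kPa.
Final effective stress: σ'_f = 35.181 + 48.5 = 83.681 kPa.
σ'_f = 83.681 ≤ σ'_p = 137 kPa, so the clay remains overconsolidated and only the recompression index applies:
S_c = C_r·H/(1+e₀)·log₁₀(σ'_f/σ'_0) = 0.045×5.6/1.63×log₁₀(83.681/35.181)
    = 0.1546 × 0.37632 = 0.05818 m

S_c ≈ 58.2 mm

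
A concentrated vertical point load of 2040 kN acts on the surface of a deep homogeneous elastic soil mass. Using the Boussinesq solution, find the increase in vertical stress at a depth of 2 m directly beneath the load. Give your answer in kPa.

Boussinesq vertical stress below a point load on an elastic half-space:
Δσ_z = 3P/(2πz²) · [1 + (r/z)²]^(−5/2)
r/z = 0/2 = 0; [1+(r/z)²]^(−5/2) = 1.
Δσ_z = 3×2040/(2π×2²) × 1 = 243.51 × 1 = 243.5 kPa

Δσ_z ≈ 244 kPa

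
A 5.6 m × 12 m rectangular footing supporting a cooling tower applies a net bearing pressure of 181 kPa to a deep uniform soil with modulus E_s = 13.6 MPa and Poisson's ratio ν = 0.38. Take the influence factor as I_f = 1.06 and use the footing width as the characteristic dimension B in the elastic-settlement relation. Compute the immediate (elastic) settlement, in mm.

Immediate (elastic) settlement: S_e = q·B·(1−ν²)/E_s · I_f.
E_s = 13.6 MPa = 13600 kPa.
S_e = 181 × 5.6 × (1 − 0.38²) / 13600 × 1.06
    = 181 × 5.6 × 0.8556 / 13600 × 1.06
    = 0.06759 m = 67.59 mm

S_e ≈ 67.6 mm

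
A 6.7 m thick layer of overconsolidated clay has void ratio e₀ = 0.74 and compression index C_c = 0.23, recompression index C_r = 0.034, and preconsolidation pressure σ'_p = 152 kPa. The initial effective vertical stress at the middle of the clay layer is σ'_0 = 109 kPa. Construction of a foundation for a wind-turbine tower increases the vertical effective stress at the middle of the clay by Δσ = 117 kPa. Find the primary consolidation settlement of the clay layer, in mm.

Final effective stress: σ'_f = 109 + 117 = 226 kPa.
σ'_f = 226 > σ'_p = 152 kPa, so the stress path crosses the preconsolidation pressure — recompression up to σ'_p, then virgin compression beyond:
S_c = H/(1+e₀)·[C_r·log₁₀(σ'_p/σ'_0) + C_c·log₁₀(σ'_f/σ'_p)]
    = 6.7/1.74 × [0.034×log₁₀(152/109) + 0.23×log₁₀(226/152)]
    = 3.8506 × [0.0049102 + 0.039621] = 0.1715 m

S_c ≈ 171 mm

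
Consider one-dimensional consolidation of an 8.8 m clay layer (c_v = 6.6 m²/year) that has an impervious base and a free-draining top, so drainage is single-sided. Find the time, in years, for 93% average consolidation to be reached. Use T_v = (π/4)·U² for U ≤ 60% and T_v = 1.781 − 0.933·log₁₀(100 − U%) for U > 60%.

Drainage path length: H_d = H = 8.8 m (single drainage).
U > 60%: T_v = 1.781 − 0.933·log₁₀(100 − 93) = 0.99252.
t = T_v·H_d²/c_v = 0.99252×8.8²/6.6 = 11.65 years.

t ≈ 11.6 years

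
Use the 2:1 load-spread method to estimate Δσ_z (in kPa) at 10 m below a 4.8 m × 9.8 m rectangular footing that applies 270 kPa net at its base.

Δσ_z ≈ 43.3 kPa

By the 2:1 method the load spreads at 1 horizontal : 2 vertical, so at depth z the loaded area has grown by z in each plan dimension:
Δσ = qBL/((B+z)(L+z)) = 270×4.8×9.8/((4.8+10)(9.8+10)) = 43.342 kPa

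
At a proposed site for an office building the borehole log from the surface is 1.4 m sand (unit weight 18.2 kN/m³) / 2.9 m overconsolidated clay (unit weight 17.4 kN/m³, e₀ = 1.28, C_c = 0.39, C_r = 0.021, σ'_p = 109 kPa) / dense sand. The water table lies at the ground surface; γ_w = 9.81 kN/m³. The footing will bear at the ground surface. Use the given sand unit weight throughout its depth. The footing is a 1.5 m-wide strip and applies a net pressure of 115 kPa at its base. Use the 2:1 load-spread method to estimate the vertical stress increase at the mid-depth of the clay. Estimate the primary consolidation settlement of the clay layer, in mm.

S_c ≈ 11.7 mm

Mid-depth of clay below the ground surface: z = 1.4 + 2.9/2 = 2.85 m.
Total vertical stress at mid-clay: σ_v = 18.2×1.4 + 17.4×1.45 = 50.71 kPa.
Pore pressure: u = 9.81×(2.85 − 0) = 27.959 kPa.
Initial effective stress: σ'_0 = σ_v − u = 50.71 − 27.959 = 22.751 kPa.
Stress increase at mid-clay by the 2:1 spreading method:
Δσ = qB/(B+z) = 115×1.5/(1.5+2.85) = 39.655 kPa
Final effective stress: σ'_f = 22.751 + 39.655 = 62.406 kPa.
σ'_f = 62.406 ≤ σ'_p = 109 kPa, so the clay remains overconsolidated and only the recompression index applies:
S_c = C_r·H/(1+e₀)·log₁₀(σ'_f/σ'_0) = 0.021×2.9/2.28×log₁₀(62.406/22.751)
    = 0.02671 × 0.43823 = 0.01171 m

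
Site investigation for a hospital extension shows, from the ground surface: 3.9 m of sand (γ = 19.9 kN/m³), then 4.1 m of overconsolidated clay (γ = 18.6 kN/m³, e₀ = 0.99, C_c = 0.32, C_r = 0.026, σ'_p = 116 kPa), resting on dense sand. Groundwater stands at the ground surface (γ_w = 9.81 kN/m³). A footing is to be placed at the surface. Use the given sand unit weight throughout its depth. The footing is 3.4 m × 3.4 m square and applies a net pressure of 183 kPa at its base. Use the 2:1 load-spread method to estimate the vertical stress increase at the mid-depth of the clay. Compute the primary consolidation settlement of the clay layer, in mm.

S_c ≈ 8.19 mm

Mid-depth of clay below the ground surface: z = 3.9 + 4.1/2 = 5.95 m.
Total vertical stress at mid-clay: σ_v = 19.9×3.9 + 18.6×2.05 = 115.74 kPa.
Pore pressure: u = 9.81×(5.95 − 0) = 58.37 kPa.
Initial effective stress: σ'_0 = σ_v − u = 115.74 − 58.37 = 57.37 kPa.
Stress increase at mid-clay by the 2:1 spreading method:
Δσ = qBL/((B+z)(L+z)) = 183×3.4×3.4/((3.4+5.95)(3.4+5.95)) = 24.198 kPa
Final effective stress: σ'_f = 57.37 + 24.198 = 81.568 kPa.
σ'_f = 81.568 ≤ σ'_p = 116 kPa, so the clay remains overconsolidated and only the recompression index applies:
S_c = C_r·H/(1+e₀)·log₁₀(σ'_f/σ'_0) = 0.026×4.1/1.99×log₁₀(81.568/57.37)
    = 0.053568 × 0.15283 = 0.008187 m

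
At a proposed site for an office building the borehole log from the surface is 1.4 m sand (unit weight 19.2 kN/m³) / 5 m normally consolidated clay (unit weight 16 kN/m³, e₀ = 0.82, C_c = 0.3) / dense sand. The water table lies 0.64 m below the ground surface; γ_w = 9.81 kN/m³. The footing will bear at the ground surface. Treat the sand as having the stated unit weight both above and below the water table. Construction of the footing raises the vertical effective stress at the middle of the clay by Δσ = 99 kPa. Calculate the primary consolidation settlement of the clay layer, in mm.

Mid-depth of clay below the ground surface: z = 1.4 + 5/2 = 3.9 m.
Total vertical stress at mid-clay: σ_v = 19.2×1.4 + 16×2.5 = 66.88 kPa.
Pore pressure: u = 9.81×(3.9 − 0.64) = 31.981 kPa.
Initial effective stress: σ'_0 = σ_v − u = 66.88 − 31.981 = 34.899 kPa.
Final effective stress: σ'_f = σ'_0 + Δσ = 34.899 + 99 = 133.9 kPa.
Normally consolidated clay, so the full stress increment lies on the virgin compression line:
S_c = C_c·H/(1+e₀)·log₁₀(σ'_f/σ'_0) = 0.3×5/(1+0.82)×log₁₀(133.9/34.899)
    = 0.82418 × 0.58397 = 0.4813 m

S_c ≈ 481 mm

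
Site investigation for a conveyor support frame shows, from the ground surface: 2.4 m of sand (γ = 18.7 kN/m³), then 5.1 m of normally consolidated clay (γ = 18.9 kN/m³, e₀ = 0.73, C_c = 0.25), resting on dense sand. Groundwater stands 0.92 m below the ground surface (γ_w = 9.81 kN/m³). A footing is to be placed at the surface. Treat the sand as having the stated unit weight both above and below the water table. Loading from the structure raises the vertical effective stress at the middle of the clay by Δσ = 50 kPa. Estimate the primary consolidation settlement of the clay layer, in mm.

Mid-depth of clay below the ground surface: z = 2.4 + 5.1/2 = 4.95 m.
Total vertical stress at mid-clay: σ_v = 18.7×2.4 + 18.9×2.55 = 93.075 kPa.
Pore pressure: u = 9.81×(4.95 − 0.92) = 39.534 kPa.
Initial effective stress: σ'_0 = σ_v − u = 93.075 − 39.534 = 53.541 kPa.
Final effective stress: σ'_f = σ'_0 + Δσ = 53.541 + 50 = 103.54 kPa.
Normally consolidated clay, so the full stress increment lies on the virgin compression line:
S_c = C_c·H/(1+e₀)·log₁₀(σ'_f/σ'_0) = 0.25×5.1/(1+0.73)×log₁₀(103.54/53.541)
    = 0.73699 × 0.28642 = 0.2111 m

S_c ≈ 211 mm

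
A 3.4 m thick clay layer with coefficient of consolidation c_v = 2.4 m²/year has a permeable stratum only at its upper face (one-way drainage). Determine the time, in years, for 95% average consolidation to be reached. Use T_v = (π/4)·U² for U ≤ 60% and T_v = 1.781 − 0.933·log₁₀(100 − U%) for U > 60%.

t ≈ 5.44 years

Drainage path length: H_d = H = 3.4 m (single drainage).
U > 60%: T_v = 1.781 − 0.933·log₁₀(100 − 95) = 1.1289.
t = T_v·H_d²/c_v = 1.1289×3.4²/2.4 = 5.438 years.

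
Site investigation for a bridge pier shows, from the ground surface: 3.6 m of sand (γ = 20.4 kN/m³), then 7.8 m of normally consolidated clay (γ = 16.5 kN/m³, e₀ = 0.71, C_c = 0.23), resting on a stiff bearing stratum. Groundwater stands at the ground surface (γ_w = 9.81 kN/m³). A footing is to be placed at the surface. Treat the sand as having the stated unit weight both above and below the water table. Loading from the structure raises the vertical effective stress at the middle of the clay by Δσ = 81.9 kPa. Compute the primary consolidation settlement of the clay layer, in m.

S_c ≈ 0.375 m

Mid-depth of clay below the ground surface: z = 3.6 + 7.8/2 = 7.5 m.
Total vertical stress at mid-clay: σ_v = 20.4×3.6 + 16.5×3.9 = 137.79 kPa.
Pore pressure: u = 9.81×(7.5 − 0) = 73.575 kPa.
Initial effective stress: σ'_0 = σ_v − u = 137.79 − 73.575 = 64.215 kPa.
Final effective stress: σ'_f = σ'_0 + Δσ = 64.215 + 81.9 = 146.12 kPa.
Normally consolidated clay, so the full stress increment lies on the virgin compression line:
S_c = C_c·H/(1+e₀)·log₁₀(σ'_f/σ'_0) = 0.23×7.8/(1+0.71)×log₁₀(146.12/64.215)
    = 1.0491 × 0.35707 = 0.3746 m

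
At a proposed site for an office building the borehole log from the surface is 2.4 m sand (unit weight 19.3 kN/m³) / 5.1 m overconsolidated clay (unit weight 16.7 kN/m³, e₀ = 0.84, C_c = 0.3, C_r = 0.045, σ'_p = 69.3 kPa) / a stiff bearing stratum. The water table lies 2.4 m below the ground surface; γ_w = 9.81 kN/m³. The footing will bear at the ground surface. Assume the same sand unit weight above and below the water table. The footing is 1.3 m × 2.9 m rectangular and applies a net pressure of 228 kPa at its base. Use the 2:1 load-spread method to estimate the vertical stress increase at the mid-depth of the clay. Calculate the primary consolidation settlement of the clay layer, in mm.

S_c ≈ 62.6 mm

Mid-depth of clay below the ground surface: z = 2.4 + 5.1/2 = 4.95 m.
Total vertical stress at mid-clay: σ_v = 19.3×2.4 + 16.7×2.55 = 88.905 kPa.
Pore pressure: u = 9.81×(4.95 − 2.4) = 25.015 kPa.
Initial effective stress: σ'_0 = σ_v − u = 88.905 − 25.015 = 63.89 kPa.
Stress increase at mid-clay by the 2:1 spreading method:
Δσ = qBL/((B+z)(L+z)) = 228×1.3×2.9/((1.3+4.95)(2.9+4.95)) = 17.52 kPa
Final effective stress: σ'_f = 63.89 + 17.52 = 81.41 kPa.
σ'_f = 81.41 > σ'_p = 69.3 kPa, so the stress path crosses the preconsolidation pressure — recompression up to σ'_p, then virgin compression beyond:
S_c = H/(1+e₀)·[C_r·log₁₀(σ'_p/σ'_0) + C_c·log₁₀(σ'_f/σ'_p)]
    = 5.1/1.84 × [0.045×log₁₀(69.3/63.89) + 0.3×log₁₀(81.41/69.3)]
    = 2.7717 × [0.0015885 + 0.020983] = 0.06256 m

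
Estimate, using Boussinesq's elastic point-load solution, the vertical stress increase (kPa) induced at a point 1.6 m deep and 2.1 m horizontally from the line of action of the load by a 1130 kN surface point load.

Boussinesq vertical stress below a point load on an elastic half-space:
Δσ_z = 3P/(2πz²) · [1 + (r/z)²]^(−5/2)
r/z = 2.1/1.6 = 1.3125; [1+(r/z)²]^(−5/2) = 0.081756.
Δσ_z = 3×1130/(2π×1.6²) × 0.081756 = 210.76 × 0.081756 = 17.23 kPa

Δσ_z ≈ 17.2 kPa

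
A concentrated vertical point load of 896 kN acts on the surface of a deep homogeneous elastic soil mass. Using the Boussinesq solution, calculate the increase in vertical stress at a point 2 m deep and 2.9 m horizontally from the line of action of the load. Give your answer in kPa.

Δσ_z ≈ 6.31 kPa

Boussinesq vertical stress below a point load on an elastic half-space:
Δσ_z = 3P/(2πz²) · [1 + (r/z)²]^(−5/2)
r/z = 2.9/2 = 1.45; [1+(r/z)²]^(−5/2) = 0.058982.
Δσ_z = 3×896/(2π×2²) × 0.058982 = 106.95 × 0.058982 = 6.308 kPa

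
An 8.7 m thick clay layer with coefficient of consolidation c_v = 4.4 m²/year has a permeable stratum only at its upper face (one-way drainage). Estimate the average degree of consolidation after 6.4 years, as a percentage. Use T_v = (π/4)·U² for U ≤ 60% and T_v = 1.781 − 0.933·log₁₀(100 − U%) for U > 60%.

U ≈ 67.6 %

Drainage path length: H_d = H = 8.7 m (single drainage).
T_v = c_v·t/H_d² = 4.4×6.4/8.7² = 0.37204.
T_v = 0.37204 corresponds to the U > 60% branch:
U = 1 − 10^((1.781 − T_v)/0.933)/100 = 0.6763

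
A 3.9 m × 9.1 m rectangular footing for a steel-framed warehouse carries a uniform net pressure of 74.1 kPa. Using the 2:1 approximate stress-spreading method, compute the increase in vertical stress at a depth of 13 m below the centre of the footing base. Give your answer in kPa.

Δσ_z ≈ 7.04 kPa

By the 2:1 method the load spreads at 1 horizontal : 2 vertical, so at depth z the loaded area has grown by z in each plan dimension:
Δσ = qBL/((B+z)(L+z)) = 74.1×3.9×9.1/((3.9+13)(9.1+13)) = 7.0412 kPa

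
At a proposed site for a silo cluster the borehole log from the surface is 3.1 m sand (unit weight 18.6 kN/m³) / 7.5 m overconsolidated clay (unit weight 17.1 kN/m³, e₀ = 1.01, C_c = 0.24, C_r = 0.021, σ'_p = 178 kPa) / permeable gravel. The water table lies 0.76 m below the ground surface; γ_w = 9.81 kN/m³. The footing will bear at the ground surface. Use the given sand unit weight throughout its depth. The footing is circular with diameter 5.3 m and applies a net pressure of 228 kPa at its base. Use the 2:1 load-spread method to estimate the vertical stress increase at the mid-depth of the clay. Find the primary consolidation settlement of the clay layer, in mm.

Mid-depth of clay below the ground surface: z = 3.1 + 7.5/2 = 6.85 m.
Total vertical stress at mid-clay: σ_v = 18.6×3.1 + 17.1×3.75 = 121.78 kPa.
Pore pressure: u = 9.81×(6.85 − 0.76) = 59.743 kPa.
Initial effective stress: σ'_0 = σ_v − u = 121.78 − 59.743 = 62.037 kPa.
Stress increase at mid-clay by the 2:1 spreading method:
Δσ ≈ qD²/(D+z)² = 228×5.3²/(5.3+6.85)² = 43.384 kPa
Final effective stress: σ'_f = 62.037 + 43.384 = 105.42 kPa.
σ'_f = 105.42 ≤ σ'_p = 178 kPa, so the clay remains overconsolidated and only the recompression index applies:
S_c = C_r·H/(1+e₀)·log₁₀(σ'_f/σ'_0) = 0.021×7.5/2.01×log₁₀(105.42/62.037)
    = 0.078357 × 0.23027 = 0.01804 m

S_c ≈ 18 mm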